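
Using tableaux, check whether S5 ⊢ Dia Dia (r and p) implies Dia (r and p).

Tableau for the negation not (Dia Dia (r and p) implies Dia (r and p)):
1. not (Dia Dia (r and p) implies Dia (r and p)), 0
2. Dia Dia (r and p), 0
3. not Dia (r and p), 0
4. not (r and p), 0
5. not p, 0
6. Dia (r and p), 1
7. not (r and p), 1
8. not p, 1
9. r and p, 2
10. r, 2
11. p, 2
12. not (r and p), 2
13. not p, 2
Accessibility: 0R0, 0R1, 0R2, 1R0, 1R1, 1R2, 2R0, 2R1, 2R2
Branch closes: p and not p both at 2.
Every branch of the negation's tableau closes; the branch above is one of them.

Valid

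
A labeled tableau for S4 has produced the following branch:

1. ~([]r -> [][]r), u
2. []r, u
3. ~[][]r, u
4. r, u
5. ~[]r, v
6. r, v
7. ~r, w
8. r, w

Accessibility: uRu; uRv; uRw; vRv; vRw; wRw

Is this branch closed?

Both r and ~r appear at w.

Yes, closed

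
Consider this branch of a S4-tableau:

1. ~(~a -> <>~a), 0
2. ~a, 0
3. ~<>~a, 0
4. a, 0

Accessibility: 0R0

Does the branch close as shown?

Yes, closed

Both a and ~a appear at 0.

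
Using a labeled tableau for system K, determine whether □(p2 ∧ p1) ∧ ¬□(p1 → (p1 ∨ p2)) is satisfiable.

1. □(p2 ∧ p1) ∧ ¬□(p1 → (p1 ∨ p2)), u
2. □(p2 ∧ p1), u
3. ¬□(p1 → (p1 ∨ p2)), u
4. ¬(p1 → (p1 ∨ p2)), v
5. p1, v
6. ¬(p1 ∨ p2), v
7. ¬p1, v
8. ¬p2, v
Accessibility: uRv
Branch closes: p1 and ¬p1 both at v.
(One branch shown.) All branches close.

Unsatisfiable (every branch closes)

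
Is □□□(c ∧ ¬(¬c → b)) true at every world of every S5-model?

Invalid (countermodel exists)

Tableau for the negation ¬□□□(c ∧ ¬(¬c → b)):
1. ¬□□□(c ∧ ¬(¬c → b)), w0
2. ¬□□(c ∧ ¬(¬c → b)), w1
3. ¬□(c ∧ ¬(¬c → b)), w2
4. ¬(c ∧ ¬(¬c → b)), w3
5. ¬c → b, w3
6. b, w3
Accessibility: w0Rw0, w0Rw1, w0Rw2, w0Rw3, w1Rw0, w1Rw1, w1Rw2, w1Rw3, w2Rw0, w2Rw1, w2Rw2, w2Rw3, w3Rw0, w3Rw1, w3Rw2, w3Rw3
The negation has an open branch (countermodel exists).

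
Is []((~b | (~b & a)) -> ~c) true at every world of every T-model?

Invalid (countermodel exists)

Tableau for the negation ~[]((~b | (~b & a)) -> ~c):
1. ~[]((~b | (~b & a)) -> ~c), 0
2. ~((~b | (~b & a)) -> ~c), 1   [~[]-rule on 1: fresh world 1, 0R1]
3. ~b | (~b & a), 1   [~->-rule on 2]
4. c, 1   [~->-rule on 2]
5. ~b & a, 1   [|-rule on 3 (branches; this branch)]
6. ~b, 1   [&-rule on 5]
7. a, 1   [&-rule on 5]
Accessibility: 0R0, 0R1, 1R1
The negation has an open branch (countermodel exists).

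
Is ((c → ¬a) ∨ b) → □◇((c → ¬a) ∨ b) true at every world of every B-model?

Yes, valid

Tableau for the negation ¬(((c → ¬a) ∨ b) → □◇((c → ¬a) ∨ b)):
1. ¬(((c → ¬a) ∨ b) → □◇((c → ¬a) ∨ b)), 0
2. (c → ¬a) ∨ b, 0   [¬→-rule on 1]
3. ¬□◇((c → ¬a) ∨ b), 0   [¬→-rule on 1]
4. c → ¬a, 0   [∨-rule on 2 (branches; this branch)]
5. ¬a, 0   [→-rule on 4 (branches; this branch)]
6. ¬◇((c → ¬a) ∨ b), 1   [¬□-rule on 3: fresh world 1, 0R1]
7. ¬((c → ¬a) ∨ b), 0   [¬◇-rule on 6 via 1R0]
8. ¬(c → ¬a), 0   [¬∨-rule on 7]
9. ¬b, 0   [¬∨-rule on 7]
10. c, 0   [¬→-rule on 8]
11. a, 0   [¬→-rule on 8]
Accessibility: 0R0, 0R1, 1R0, 1R1
Branch closes: a and ¬a both at 0.
Every branch of the negation's tableau closes; the branch above is one of them.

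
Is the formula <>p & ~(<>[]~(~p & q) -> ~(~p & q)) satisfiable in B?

1. <>p & ~(<>[]~(~p & q) -> ~(~p & q)), u
2. <>p, u
3. ~(<>[]~(~p & q) -> ~(~p & q)), u
4. <>[]~(~p & q), u
5. ~p & q, u
6. ~p, u
7. q, u
8. p, v
9. []~(~p & q), w
10. ~(~p & q), u
11. ~(~p & q), w
12. ~q, u
Accessibility: uRu, uRv, uRw, vRu, vRv, wRu, wRw
Branch closes: q and ~q both at u.
All branches of the tableau close; one closing branch shown above.

Unsatisfiable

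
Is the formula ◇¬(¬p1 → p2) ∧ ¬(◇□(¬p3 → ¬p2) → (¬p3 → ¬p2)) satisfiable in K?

Satisfiable (open branch found)

1. ◇¬(¬p1 → p2) ∧ ¬(◇□(¬p3 → ¬p2) → (¬p3 → ¬p2)), w0
2. ◇¬(¬p1 → p2), w0
3. ¬(◇□(¬p3 → ¬p2) → (¬p3 → ¬p2)), w0
4. ◇□(¬p3 → ¬p2), w0
5. ¬(¬p3 → ¬p2), w0
6. ¬p3, w0
7. p2, w0
8. ¬(¬p1 → p2), w1
9. ¬p1, w1
10. ¬p2, w1
11. □(¬p3 → ¬p2), w2
Accessibility: w0Rw1, w0Rw2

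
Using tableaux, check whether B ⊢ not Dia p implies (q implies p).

Tableau for the negation not (not Dia p implies (q implies p)):
1. not (not Dia p implies (q implies p)), w0
2. not Dia p, w0
3. not (q implies p), w0
4. q, w0
5. not p, w0
Accessibility: w0Rw0
The negation has an open branch (countermodel exists).

Not valid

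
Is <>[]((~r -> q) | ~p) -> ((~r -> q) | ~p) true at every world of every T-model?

Not valid

Tableau for the negation ~(<>[]((~r -> q) | ~p) -> ((~r -> q) | ~p)):
1. ~(<>[]((~r -> q) | ~p) -> ((~r -> q) | ~p)), 0
2. <>[]((~r -> q) | ~p), 0
3. ~((~r -> q) | ~p), 0
4. ~(~r -> q), 0
5. p, 0
6. ~r, 0
7. ~q, 0
8. []((~r -> q) | ~p), 1
9. (~r -> q) | ~p, 1
10. ~p, 1
Accessibility: 0R0, 0R1, 1R1
The negation has an open branch (countermodel exists).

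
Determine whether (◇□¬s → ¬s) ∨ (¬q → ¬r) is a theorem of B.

Valid in B

Tableau for the negation ¬((◇□¬s → ¬s) ∨ (¬q → ¬r)):
1. ¬((◇□¬s → ¬s) ∨ (¬q → ¬r)), u
2. ¬(◇□¬s → ¬s), u
3. ¬(¬q → ¬r), u
4. ◇□¬s, u
5. s, u
6. ¬q, u
7. r, u
8. □¬s, v
9. ¬s, u
Accessibility: uRu, uRv, vRu, vRv
Branch closes: s and ¬s both at u.
All branches of the negation close; one closing branch shown above.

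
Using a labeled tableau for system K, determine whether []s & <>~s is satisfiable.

Unsatisfiable

1. []s & <>~s, u
2. []s, u
3. <>~s, u
4. ~s, v
5. s, v
Accessibility: uRv
Branch closes: s and ~s both at v.
Every branch closes; the branch above is one of them.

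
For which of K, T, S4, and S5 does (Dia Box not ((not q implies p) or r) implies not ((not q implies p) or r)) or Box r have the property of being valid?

S5-tableau for the negation not ((Dia Box not ((not q implies p) or r) implies not ((not q implies p) or r)) or Box r):
1. not ((Dia Box not ((not q implies p) or r) implies not ((not q implies p) or r)) or Box r), w0
2. not (Dia Box not ((not q implies p) or r) implies not ((not q implies p) or r)), w0   [neg-or-rule on 1]
3. not Box r, w0   [neg-or-rule on 1]
4. Dia Box not ((not q implies p) or r), w0   [neg-implies-rule on 2]
5. (not q implies p) or r, w0   [neg-implies-rule on 2]
6. not q implies p, w0   [or-rule on 5 (branches; this branch)]
7. p, w0   [implies-rule on 6 (branches; this branch)]
8. not r, w1   [neg-Box-rule on 3: fresh world w1, w0Rw1]
9. Box not ((not q implies p) or r), w2   [Dia-rule on 4: fresh world w2, w0Rw2]
10. not ((not q implies p) or r), w0   [Box-rule on 9 via w2Rw0]
11. not (not q implies p), w0   [neg-or-rule on 10]
12. not r, w0   [neg-or-rule on 10]
13. not q, w0   [neg-implies-rule on 11]
14. not p, w0   [neg-implies-rule on 11]
Accessibility: w0Rw0, w0Rw1, w0Rw2, w1Rw0, w1Rw1, w1Rw2, w2Rw0, w2Rw1, w2Rw2
Branch closes: p and not p both at w0.
Every branch closes (one shown): valid in S5.
S4-tableau for the negation not ((Dia Box not ((not q implies p) or r) implies not ((not q implies p) or r)) or Box r):
1. not ((Dia Box not ((not q implies p) or r) implies not ((not q implies p) or r)) or Box r), w0
2. not (Dia Box not ((not q implies p) or r) implies not ((not q implies p) or r)), w0   [neg-or-rule on 1]
3. not Box r, w0   [neg-or-rule on 1]
4. Dia Box not ((not q implies p) or r), w0   [neg-implies-rule on 2]
5. (not q implies p) or r, w0   [neg-implies-rule on 2]
6. r, w0   [or-rule on 5 (branches; this branch)]
7. not r, w1   [neg-Box-rule on 3: fresh world w1, w0Rw1]
8. Box not ((not q implies p) or r), w2   [Dia-rule on 4: fresh world w2, w0Rw2]
9. not ((not q implies p) or r), w2   [Box-rule on 8 via w2Rw2]
10. not (not q implies p), w2   [neg-or-rule on 9]
11. not r, w2   [neg-or-rule on 9]
12. not q, w2   [neg-implies-rule on 10]
13. not p, w2   [neg-implies-rule on 10]
Accessibility: w0Rw0, w0Rw1, w0Rw2, w1Rw1, w2Rw2
Complete open branch: countermodel on an S4-frame, so not valid in S4, nor in K, T (the same frame is also a K-frame and a T-frame).

S5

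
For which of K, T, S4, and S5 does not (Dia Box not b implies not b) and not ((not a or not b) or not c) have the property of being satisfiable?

K, T, S4

S5-tableau for the formula:
1. not (Dia Box not b implies not b) and not ((not a or not b) or not c), 0
2. not (Dia Box not b implies not b), 0   [and-rule on 1]
3. not ((not a or not b) or not c), 0   [and-rule on 1]
4. Dia Box not b, 0   [neg-implies-rule on 2]
5. b, 0   [neg-implies-rule on 2]
6. not (not a or not b), 0   [neg-or-rule on 3]
7. c, 0   [neg-or-rule on 3]
8. a, 0   [neg-or-rule on 6]
9. Box not b, 1   [Dia-rule on 4: fresh world 1, 0R1]
10. not b, 0   [Box-rule on 9 via 1R0]
Accessibility: 0R0, 0R1, 1R0, 1R1
Branch closes: b and not b both at 0.
Every branch closes (one shown): unsatisfiable in S5.
S4-tableau for the formula:
1. not (Dia Box not b implies not b) and not ((not a or not b) or not c), 0
2. not (Dia Box not b implies not b), 0   [and-rule on 1]
3. not ((not a or not b) or not c), 0   [and-rule on 1]
4. Dia Box not b, 0   [neg-implies-rule on 2]
5. b, 0   [neg-implies-rule on 2]
6. not (not a or not b), 0   [neg-or-rule on 3]
7. c, 0   [neg-or-rule on 3]
8. a, 0   [neg-or-rule on 6]
9. Box not b, 1   [Dia-rule on 4: fresh world 1, 0R1]
10. not b, 1   [Box-rule on 9 via 1R1]
Accessibility: 0R0, 0R1, 1R1
Complete open branch: satisfiable in S4, hence also in K, T (this S4-model is also a K-model and a T-model).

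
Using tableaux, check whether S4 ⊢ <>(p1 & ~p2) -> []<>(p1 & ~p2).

Not valid

Tableau for the negation ~(<>(p1 & ~p2) -> []<>(p1 & ~p2)):
1. ~(<>(p1 & ~p2) -> []<>(p1 & ~p2)), u
2. <>(p1 & ~p2), u   [~->-rule on 1]
3. ~[]<>(p1 & ~p2), u   [~->-rule on 1]
4. p1 & ~p2, v   [<>-rule on 2: fresh world v, uRv]
5. p1, v   [&-rule on 4]
6. ~p2, v   [&-rule on 4]
7. ~<>(p1 & ~p2), w   [~[]-rule on 3: fresh world w, uRw]
8. ~(p1 & ~p2), w   [~<>-rule on 7 via wRw]
9. p2, w   [~&-rule on 8 (branches; this branch)]
Accessibility: uRu, uRv, uRw, vRv, wRw
The negation has an open branch (countermodel exists).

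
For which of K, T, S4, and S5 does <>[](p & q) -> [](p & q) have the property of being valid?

S5-tableau for the negation ~(<>[](p & q) -> [](p & q)):
1. ~(<>[](p & q) -> [](p & q)), 0
2. <>[](p & q), 0
3. ~[](p & q), 0
4. [](p & q), 1
5. p & q, 0
6. p, 0
7. q, 0
8. p & q, 1
9. p, 1
10. q, 1
11. ~(p & q), 2
12. p & q, 2
13. p, 2
14. q, 2
15. ~q, 2
Accessibility: 0R0, 0R1, 0R2, 1R0, 1R1, 1R2, 2R0, 2R1, 2R2
Branch closes: q and ~q both at 2.
Every branch closes (one shown): valid in S5.
S4-tableau for the negation ~(<>[](p & q) -> [](p & q)):
1. ~(<>[](p & q) -> [](p & q)), 0
2. <>[](p & q), 0
3. ~[](p & q), 0
4. [](p & q), 1
5. p & q, 1
6. p, 1
7. q, 1
8. ~(p & q), 2
9. ~q, 2
Accessibility: 0R0, 0R1, 0R2, 1R1, 2R2
Complete open branch: countermodel on an S4-frame, so not valid in S4, nor in K, T (the same frame is also a K-frame and a T-frame).

S5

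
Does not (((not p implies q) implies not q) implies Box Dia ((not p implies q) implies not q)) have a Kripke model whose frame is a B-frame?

No, unsatisfiable

1. not (((not p implies q) implies not q) implies Box Dia ((not p implies q) implies not q)), 0
2. (not p implies q) implies not q, 0
3. not Box Dia ((not p implies q) implies not q), 0
4. not (not p implies q), 0
5. not p, 0
6. not q, 0
7. not Dia ((not p implies q) implies not q), 1
8. not ((not p implies q) implies not q), 0
9. not p implies q, 0
10. q, 0
Accessibility: 0R0, 0R1, 1R0, 1R1
Branch closes: q and not q both at 0.
(One branch shown.) All branches close.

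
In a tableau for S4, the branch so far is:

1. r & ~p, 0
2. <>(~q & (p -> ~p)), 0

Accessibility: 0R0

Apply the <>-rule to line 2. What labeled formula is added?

a fresh world 1 with 0R1, and ~q & (p -> ~p) at 1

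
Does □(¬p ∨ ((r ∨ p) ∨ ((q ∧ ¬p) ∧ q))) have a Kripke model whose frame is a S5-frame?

1. □(¬p ∨ ((r ∨ p) ∨ ((q ∧ ¬p) ∧ q))), 0
2. ¬p ∨ ((r ∨ p) ∨ ((q ∧ ¬p) ∧ q)), 0
3. (r ∨ p) ∨ ((q ∧ ¬p) ∧ q), 0
4. (q ∧ ¬p) ∧ q, 0
5. q ∧ ¬p, 0
6. q, 0
7. ¬p, 0
Accessibility: 0R0

Satisfiable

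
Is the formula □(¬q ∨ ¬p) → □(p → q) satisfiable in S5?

1. □(¬q ∨ ¬p) → □(p → q), u
2. □(p → q), u
3. p → q, u
4. q, u
Accessibility: uRu

Satisfiable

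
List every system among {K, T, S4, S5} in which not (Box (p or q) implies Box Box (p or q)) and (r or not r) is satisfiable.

S4-tableau for the formula:
1. not (Box (p or q) implies Box Box (p or q)) and (r or not r), w0
2. not (Box (p or q) implies Box Box (p or q)), w0
3. r or not r, w0
4. Box (p or q), w0
5. not Box Box (p or q), w0
6. p or q, w0
7. not r, w0
8. q, w0
9. not Box (p or q), w1
10. p or q, w1
11. q, w1
12. not (p or q), w2
13. not p, w2
14. not q, w2
15. p or q, w2
16. q, w2
Accessibility: w0Rw0, w0Rw1, w0Rw2, w1Rw1, w1Rw2, w2Rw2
Branch closes: q and not q both at w2.
Every branch closes (one shown): unsatisfiable in S4, hence also in S5 (every S5-frame is an S4-frame).
T-tableau for the formula:
1. not (Box (p or q) implies Box Box (p or q)) and (r or not r), w0
2. not (Box (p or q) implies Box Box (p or q)), w0
3. r or not r, w0
4. Box (p or q), w0
5. not Box Box (p or q), w0
6. p or q, w0
7. not r, w0
8. q, w0
9. not Box (p or q), w1
10. p or q, w1
11. q, w1
12. not (p or q), w2
13. not p, w2
14. not q, w2
Accessibility: w0Rw0, w0Rw1, w1Rw1, w1Rw2, w2Rw2
Complete open branch: satisfiable in T, hence also in K (this T-model is also a K-model).

K, T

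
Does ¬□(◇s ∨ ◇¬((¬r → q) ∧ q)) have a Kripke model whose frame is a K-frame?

Yes, satisfiable

1. ¬□(◇s ∨ ◇¬((¬r → q) ∧ q)), w0
2. ¬(◇s ∨ ◇¬((¬r → q) ∧ q)), w1   [¬□-rule on 1: fresh world w1, w0Rw1]
3. ¬◇s, w1   [¬∨-rule on 2]
4. ¬◇¬((¬r → q) ∧ q), w1   [¬∨-rule on 2]
Accessibility: w0Rw1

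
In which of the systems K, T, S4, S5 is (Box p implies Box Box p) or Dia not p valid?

S4, S5

S4-tableau for the negation not ((Box p implies Box Box p) or Dia not p):
1. not ((Box p implies Box Box p) or Dia not p), w0
2. not (Box p implies Box Box p), w0
3. not Dia not p, w0
4. Box p, w0
5. not Box Box p, w0
6. p, w0
7. not Box p, w1
8. p, w1
9. not p, w2
10. p, w2
Accessibility: w0Rw0, w0Rw1, w0Rw2, w1Rw1, w1Rw2, w2Rw2
Branch closes: p and not p both at w2.
Every branch closes (one shown): valid in S4, hence also in S5 (every theorem of S4 is a theorem of S5).
T-tableau for the negation not ((Box p implies Box Box p) or Dia not p):
1. not ((Box p implies Box Box p) or Dia not p), w0
2. not (Box p implies Box Box p), w0
3. not Dia not p, w0
4. Box p, w0
5. not Box Box p, w0
6. p, w0
7. not Box p, w1
8. p, w1
9. not p, w2
Accessibility: w0Rw0, w0Rw1, w1Rw1, w1Rw2, w2Rw2
Complete open branch: countermodel on a T-frame, so not valid in T, nor in K (the same frame is also a K-frame).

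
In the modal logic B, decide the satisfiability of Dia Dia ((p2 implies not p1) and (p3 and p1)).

Yes, satisfiable

1. Dia Dia ((p2 implies not p1) and (p3 and p1)), u
2. Dia ((p2 implies not p1) and (p3 and p1)), v
3. (p2 implies not p1) and (p3 and p1), w
4. p2 implies not p1, w
5. p3 and p1, w
6. p3, w
7. p1, w
8. not p2, w
Accessibility: uRu, uRv, vRu, vRv, vRw, wRv, wRw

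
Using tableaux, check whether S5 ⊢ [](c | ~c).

Tableau for the negation ~[](c | ~c):
1. ~[](c | ~c), u
2. ~(c | ~c), v   [~[]-rule on 1: fresh world v, uRv]
3. ~c, v   [~|-rule on 2]
4. c, v   [~|-rule on 2]
Accessibility: uRu, uRv, vRu, vRv
Branch closes: c and ~c both at v.
Every branch of the negation's tableau closes; the branch above is one of them.

Valid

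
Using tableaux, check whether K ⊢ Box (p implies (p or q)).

Tableau for the negation not Box (p implies (p or q)):
1. not Box (p implies (p or q)), u
2. not (p implies (p or q)), v
3. p, v
4. not (p or q), v
5. not p, v
6. not q, v
Accessibility: uRv
Branch closes: p and not p both at v.
All branches of the negation close; one closing branch shown above.

Valid in K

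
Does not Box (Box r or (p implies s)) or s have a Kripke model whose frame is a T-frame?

Satisfiable (open branch found)

1. not Box (Box r or (p implies s)) or s, w0
2. s, w0
Accessibility: w0Rw0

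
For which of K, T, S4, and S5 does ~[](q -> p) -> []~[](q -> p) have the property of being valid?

S5

S5-tableau for the negation ~(~[](q -> p) -> []~[](q -> p)):
1. ~(~[](q -> p) -> []~[](q -> p)), u
2. ~[](q -> p), u
3. ~[]~[](q -> p), u
4. ~(q -> p), v
5. q, v
6. ~p, v
7. [](q -> p), w
8. q -> p, u
9. q -> p, v
10. q -> p, w
11. p, u
12. p, v
Accessibility: uRu, uRv, uRw, vRu, vRv, vRw, wRu, wRv, wRw
Branch closes: p and ~p both at v.
Every branch closes (one shown): valid in S5.
S4-tableau for the negation ~(~[](q -> p) -> []~[](q -> p)):
1. ~(~[](q -> p) -> []~[](q -> p)), u
2. ~[](q -> p), u
3. ~[]~[](q -> p), u
4. ~(q -> p), v
5. q, v
6. ~p, v
7. [](q -> p), w
8. q -> p, w
9. p, w
Accessibility: uRu, uRv, uRw, vRv, wRw
Complete open branch: countermodel on an S4-frame, so not valid in S4, nor in K, T (the same frame is also a K-frame and a T-frame).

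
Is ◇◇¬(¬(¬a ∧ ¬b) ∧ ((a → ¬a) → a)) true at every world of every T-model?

Tableau for the negation ¬◇◇¬(¬(¬a ∧ ¬b) ∧ ((a → ¬a) → a)):
1. ¬◇◇¬(¬(¬a ∧ ¬b) ∧ ((a → ¬a) → a)), 0
2. ¬◇¬(¬(¬a ∧ ¬b) ∧ ((a → ¬a) → a)), 0
3. ¬(¬a ∧ ¬b) ∧ ((a → ¬a) → a), 0
4. ¬(¬a ∧ ¬b), 0
5. (a → ¬a) → a, 0
6. b, 0
7. a, 0
Accessibility: 0R0
The negation has an open branch (countermodel exists).

Invalid (countermodel exists)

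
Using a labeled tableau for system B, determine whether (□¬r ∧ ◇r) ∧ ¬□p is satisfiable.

1. (□¬r ∧ ◇r) ∧ ¬□p, u
2. □¬r ∧ ◇r, u
3. ¬□p, u
4. □¬r, u
5. ◇r, u
6. ¬r, u
7. ¬p, v
8. ¬r, v
9. r, w
10. ¬r, w
Accessibility: uRu, uRv, uRw, vRu, vRv, wRu, wRw
Branch closes: r and ¬r both at w.
All branches of the tableau close; one closing branch shown above.

No, unsatisfiable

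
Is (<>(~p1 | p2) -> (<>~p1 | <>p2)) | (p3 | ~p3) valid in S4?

Tableau for the negation ~((<>(~p1 | p2) -> (<>~p1 | <>p2)) | (p3 | ~p3)):
1. ~((<>(~p1 | p2) -> (<>~p1 | <>p2)) | (p3 | ~p3)), w0
2. ~(<>(~p1 | p2) -> (<>~p1 | <>p2)), w0
3. ~(p3 | ~p3), w0
4. <>(~p1 | p2), w0
5. ~(<>~p1 | <>p2), w0
6. ~p3, w0
7. p3, w0
Accessibility: w0Rw0
Branch closes: p3 and ~p3 both at w0.
Every branch of the negation's tableau closes; the branch above is one of them.

Valid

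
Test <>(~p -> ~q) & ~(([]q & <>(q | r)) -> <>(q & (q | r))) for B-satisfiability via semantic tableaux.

1. <>(~p -> ~q) & ~(([]q & <>(q | r)) -> <>(q & (q | r))), w0
2. <>(~p -> ~q), w0
3. ~(([]q & <>(q | r)) -> <>(q & (q | r))), w0
4. []q & <>(q | r), w0
5. ~<>(q & (q | r)), w0
6. []q, w0
7. <>(q | r), w0
8. ~(q & (q | r)), w0
9. q, w0
10. ~(q | r), w0
11. ~q, w0
12. ~r, w0
Accessibility: w0Rw0
Branch closes: q and ~q both at w0.
(One branch shown.) All branches close.

No, unsatisfiable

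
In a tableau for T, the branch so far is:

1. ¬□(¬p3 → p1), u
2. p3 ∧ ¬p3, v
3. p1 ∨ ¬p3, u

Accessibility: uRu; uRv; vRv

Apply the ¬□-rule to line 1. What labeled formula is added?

a fresh world w with uRw, and ¬(¬p3 → p1) at w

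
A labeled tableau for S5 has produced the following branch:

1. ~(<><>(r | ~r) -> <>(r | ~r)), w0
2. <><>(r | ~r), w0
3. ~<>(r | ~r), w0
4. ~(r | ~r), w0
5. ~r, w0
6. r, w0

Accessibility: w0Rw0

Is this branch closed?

Both r and ~r appear at w0.

Yes, closed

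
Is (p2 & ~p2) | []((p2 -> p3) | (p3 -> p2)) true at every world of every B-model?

Tableau for the negation ~((p2 & ~p2) | []((p2 -> p3) | (p3 -> p2))):
1. ~((p2 & ~p2) | []((p2 -> p3) | (p3 -> p2))), u
2. ~(p2 & ~p2), u   [~|-rule on 1]
3. ~[]((p2 -> p3) | (p3 -> p2)), u   [~|-rule on 1]
4. p2, u   [~&-rule on 2 (branches; this branch)]
5. ~((p2 -> p3) | (p3 -> p2)), v   [~[]-rule on 3: fresh world v, uRv]
6. ~(p2 -> p3), v   [~|-rule on 5]
7. ~(p3 -> p2), v   [~|-rule on 5]
8. p2, v   [~->-rule on 6]
9. ~p3, v   [~->-rule on 6]
10. p3, v   [~->-rule on 7]
11. ~p2, v   [~->-rule on 7]
Accessibility: uRu, uRv, vRu, vRv
Branch closes: p3 and ~p3 both at v.
Every branch of the negation's tableau closes; the branch above is one of them.

Yes, valid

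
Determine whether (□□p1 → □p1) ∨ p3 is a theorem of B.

Valid in B

Tableau for the negation ¬((□□p1 → □p1) ∨ p3):
1. ¬((□□p1 → □p1) ∨ p3), u
2. ¬(□□p1 → □p1), u   [¬∨-rule on 1]
3. ¬p3, u   [¬∨-rule on 1]
4. □□p1, u   [¬→-rule on 2]
5. ¬□p1, u   [¬→-rule on 2]
6. □p1, u   [□-rule on 4 via uRu]
7. p1, u   [□-rule on 6 via uRu]
8. ¬p1, v   [¬□-rule on 5: fresh world v, uRv]
9. □p1, v   [□-rule on 4 via uRv]
10. p1, v   [□-rule on 6 via uRv]
Accessibility: uRu, uRv, vRu, vRv
Branch closes: p1 and ¬p1 both at v.
Every branch of the negation's tableau closes; the branch above is one of them.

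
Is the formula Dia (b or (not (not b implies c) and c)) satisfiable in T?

1. Dia (b or (not (not b implies c) and c)), 0
2. b or (not (not b implies c) and c), 1   [Dia-rule on 1: fresh world 1, 0R1]
3. b, 1   [or-rule on 2 (branches; this branch)]
Accessibility: 0R0, 0R1, 1R1

Satisfiable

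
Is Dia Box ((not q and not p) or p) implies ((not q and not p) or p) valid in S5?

Valid

Tableau for the negation not (Dia Box ((not q and not p) or p) implies ((not q and not p) or p)):
1. not (Dia Box ((not q and not p) or p) implies ((not q and not p) or p)), w0
2. Dia Box ((not q and not p) or p), w0
3. not ((not q and not p) or p), w0
4. not (not q and not p), w0
5. not p, w0
6. q, w0
7. Box ((not q and not p) or p), w1
8. (not q and not p) or p, w0
9. (not q and not p) or p, w1
10. not q and not p, w0
11. not q, w0
Accessibility: w0Rw0, w0Rw1, w1Rw0, w1Rw1
Branch closes: q and not q both at w0.
Every branch of the negation's tableau closes; the branch above is one of them.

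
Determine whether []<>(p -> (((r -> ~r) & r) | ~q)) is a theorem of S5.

Invalid (countermodel exists)

Tableau for the negation ~[]<>(p -> (((r -> ~r) & r) | ~q)):
1. ~[]<>(p -> (((r -> ~r) & r) | ~q)), 0
2. ~<>(p -> (((r -> ~r) & r) | ~q)), 1   [~[]-rule on 1: fresh world 1, 0R1]
3. ~(p -> (((r -> ~r) & r) | ~q)), 0   [~<>-rule on 2 via 1R0]
4. p, 0   [~->-rule on 3]
5. ~(((r -> ~r) & r) | ~q), 0   [~->-rule on 3]
6. ~((r -> ~r) & r), 0   [~|-rule on 5]
7. q, 0   [~|-rule on 5]
8. ~(p -> (((r -> ~r) & r) | ~q)), 1   [~<>-rule on 2 via 1R1]
9. p, 1   [~->-rule on 8]
10. ~(((r -> ~r) & r) | ~q), 1   [~->-rule on 8]
11. ~((r -> ~r) & r), 1   [~|-rule on 10]
12. q, 1   [~|-rule on 10]
13. ~r, 0   [~&-rule on 6 (branches; this branch)]
14. ~r, 1   [~&-rule on 11 (branches; this branch)]
Accessibility: 0R0, 0R1, 1R0, 1R1
The negation has an open branch (countermodel exists).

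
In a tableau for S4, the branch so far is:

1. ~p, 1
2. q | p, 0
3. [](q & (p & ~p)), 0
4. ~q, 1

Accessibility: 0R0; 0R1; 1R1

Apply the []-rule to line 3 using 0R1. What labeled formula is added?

q & (p & ~p), 1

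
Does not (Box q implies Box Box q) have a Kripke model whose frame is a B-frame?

1. not (Box q implies Box Box q), 0
2. Box q, 0
3. not Box Box q, 0
4. q, 0
5. not Box q, 1
6. q, 1
7. not q, 2
Accessibility: 0R0, 0R1, 1R0, 1R1, 1R2, 2R1, 2R2

Yes, satisfiable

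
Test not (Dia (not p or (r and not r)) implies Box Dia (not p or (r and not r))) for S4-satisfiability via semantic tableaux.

Satisfiable (open branch found)

1. not (Dia (not p or (r and not r)) implies Box Dia (not p or (r and not r))), 0
2. Dia (not p or (r and not r)), 0
3. not Box Dia (not p or (r and not r)), 0
4. not p or (r and not r), 1
5. not p, 1
6. not Dia (not p or (r and not r)), 2
7. not (not p or (r and not r)), 2
8. p, 2
9. not (r and not r), 2
10. r, 2
Accessibility: 0R0, 0R1, 0R2, 1R1, 2R2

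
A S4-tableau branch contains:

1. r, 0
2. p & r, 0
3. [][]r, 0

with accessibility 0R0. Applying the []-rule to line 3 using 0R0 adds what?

[]r, 0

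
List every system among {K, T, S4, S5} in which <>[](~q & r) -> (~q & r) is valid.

S4-tableau for the negation ~(<>[](~q & r) -> (~q & r)):
1. ~(<>[](~q & r) -> (~q & r)), w0
2. <>[](~q & r), w0   [~->-rule on 1]
3. ~(~q & r), w0   [~->-rule on 1]
4. ~r, w0   [~&-rule on 3 (branches; this branch)]
5. [](~q & r), w1   [<>-rule on 2: fresh world w1, w0Rw1]
6. ~q & r, w1   [[]-rule on 5 via w1Rw1]
7. ~q, w1   [&-rule on 6]
8. r, w1   [&-rule on 6]
Accessibility: w0Rw0, w0Rw1, w1Rw1
Complete open branch: countermodel on an S4-frame, so not valid in S4, nor in K, T (the same frame is also a K-frame and a T-frame).
S5-tableau for the negation ~(<>[](~q & r) -> (~q & r)):
1. ~(<>[](~q & r) -> (~q & r)), w0
2. <>[](~q & r), w0   [~->-rule on 1]
3. ~(~q & r), w0   [~->-rule on 1]
4. ~r, w0   [~&-rule on 3 (branches; this branch)]
5. [](~q & r), w1   [<>-rule on 2: fresh world w1, w0Rw1]
6. ~q & r, w0   [[]-rule on 5 via w1Rw0]
7. ~q, w0   [&-rule on 6]
8. r, w0   [&-rule on 6]
Accessibility: w0Rw0, w0Rw1, w1Rw0, w1Rw1
Branch closes: r and ~r both at w0.
Every branch closes (one shown): valid in S5.

S5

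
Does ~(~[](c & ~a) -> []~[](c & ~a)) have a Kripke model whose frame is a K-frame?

1. ~(~[](c & ~a) -> []~[](c & ~a)), 0
2. ~[](c & ~a), 0
3. ~[]~[](c & ~a), 0
4. ~(c & ~a), 1
5. a, 1
6. [](c & ~a), 2
Accessibility: 0R1, 0R2

Yes, satisfiable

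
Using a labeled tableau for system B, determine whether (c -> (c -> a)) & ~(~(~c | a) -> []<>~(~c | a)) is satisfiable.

Unsatisfiable

1. (c -> (c -> a)) & ~(~(~c | a) -> []<>~(~c | a)), 0
2. c -> (c -> a), 0
3. ~(~(~c | a) -> []<>~(~c | a)), 0
4. ~(~c | a), 0
5. ~[]<>~(~c | a), 0
6. c, 0
7. ~a, 0
8. c -> a, 0
9. a, 0
Accessibility: 0R0
Branch closes: a and ~a both at 0.
All branches of the tableau close; one closing branch shown above.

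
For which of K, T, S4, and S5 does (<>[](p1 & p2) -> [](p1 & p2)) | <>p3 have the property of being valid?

S4-tableau for the negation ~((<>[](p1 & p2) -> [](p1 & p2)) | <>p3):
1. ~((<>[](p1 & p2) -> [](p1 & p2)) | <>p3), 0
2. ~(<>[](p1 & p2) -> [](p1 & p2)), 0   [~|-rule on 1]
3. ~<>p3, 0   [~|-rule on 1]
4. <>[](p1 & p2), 0   [~->-rule on 2]
5. ~[](p1 & p2), 0   [~->-rule on 2]
6. ~p3, 0   [~<>-rule on 3 via 0R0]
7. [](p1 & p2), 1   [<>-rule on 4: fresh world 1, 0R1]
8. ~p3, 1   [~<>-rule on 3 via 0R1]
9. p1 & p2, 1   [[]-rule on 7 via 1R1]
10. p1, 1   [&-rule on 9]
11. p2, 1   [&-rule on 9]
12. ~(p1 & p2), 2   [~[]-rule on 5: fresh world 2, 0R2]
13. ~p3, 2   [~<>-rule on 3 via 0R2]
14. ~p2, 2   [~&-rule on 12 (branches; this branch)]
Accessibility: 0R0, 0R1, 0R2, 1R1, 2R2
Complete open branch: countermodel on an S4-frame, so not valid in S4, nor in K, T (the same frame is also a K-frame and a T-frame).
S5-tableau for the negation ~((<>[](p1 & p2) -> [](p1 & p2)) | <>p3):
1. ~((<>[](p1 & p2) -> [](p1 & p2)) | <>p3), 0
2. ~(<>[](p1 & p2) -> [](p1 & p2)), 0   [~|-rule on 1]
3. ~<>p3, 0   [~|-rule on 1]
4. <>[](p1 & p2), 0   [~->-rule on 2]
5. ~[](p1 & p2), 0   [~->-rule on 2]
6. ~p3, 0   [~<>-rule on 3 via 0R0]
7. [](p1 & p2), 1   [<>-rule on 4: fresh world 1, 0R1]
8. ~p3, 1   [~<>-rule on 3 via 0R1]
9. p1 & p2, 0   [[]-rule on 7 via 1R0]
10. p1, 0   [&-rule on 9]
11. p2, 0   [&-rule on 9]
12. p1 & p2, 1   [[]-rule on 7 via 1R1]
13. p1, 1   [&-rule on 12]
14. p2, 1   [&-rule on 12]
15. ~(p1 & p2), 2   [~[]-rule on 5: fresh world 2, 0R2]
16. ~p3, 2   [~<>-rule on 3 via 0R2]
17. p1 & p2, 2   [[]-rule on 7 via 1R2]
18. p1, 2   [&-rule on 17]
19. p2, 2   [&-rule on 17]
20. ~p2, 2   [~&-rule on 15 (branches; this branch)]
Accessibility: 0R0, 0R1, 0R2, 1R0, 1R1, 1R2, 2R0, 2R1, 2R2
Branch closes: p2 and ~p2 both at 2.
Every branch closes (one shown): valid in S5.

S5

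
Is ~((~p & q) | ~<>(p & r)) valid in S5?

Invalid (countermodel exists)

Tableau for the negation (~p & q) | ~<>(p & r):
1. (~p & q) | ~<>(p & r), u
2. ~<>(p & r), u   [|-rule on 1 (branches; this branch)]
3. ~(p & r), u   [~<>-rule on 2 via uRu]
4. ~r, u   [~&-rule on 3 (branches; this branch)]
Accessibility: uRu
The negation has an open branch (countermodel exists).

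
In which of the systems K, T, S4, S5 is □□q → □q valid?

K-tableau for the negation ¬(□□q → □q):
1. ¬(□□q → □q), u
2. □□q, u   [¬→-rule on 1]
3. ¬□q, u   [¬→-rule on 1]
4. ¬q, v   [¬□-rule on 3: fresh world v, uRv]
5. □q, v   [□-rule on 2 via uRv]
Accessibility: uRv
Complete open branch: countermodel on a K-frame, so not valid in K.
T-tableau for the negation ¬(□□q → □q):
1. ¬(□□q → □q), u
2. □□q, u   [¬→-rule on 1]
3. ¬□q, u   [¬→-rule on 1]
4. □q, u   [□-rule on 2 via uRu]
5. q, u   [□-rule on 4 via uRu]
6. ¬q, v   [¬□-rule on 3: fresh world v, uRv]
7. □q, v   [□-rule on 2 via uRv]
8. q, v   [□-rule on 4 via uRv]
Accessibility: uRu, uRv, vRv
Branch closes: q and ¬q both at v.
Every branch closes (one shown): valid in T, hence also in S4, S5 (every theorem of T is a theorem of S4 and S5).

T, S4, S5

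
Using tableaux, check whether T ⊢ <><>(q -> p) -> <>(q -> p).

Tableau for the negation ~(<><>(q -> p) -> <>(q -> p)):
1. ~(<><>(q -> p) -> <>(q -> p)), u
2. <><>(q -> p), u   [~->-rule on 1]
3. ~<>(q -> p), u   [~->-rule on 1]
4. ~(q -> p), u   [~<>-rule on 3 via uRu]
5. q, u   [~->-rule on 4]
6. ~p, u   [~->-rule on 4]
7. <>(q -> p), v   [<>-rule on 2: fresh world v, uRv]
8. ~(q -> p), v   [~<>-rule on 3 via uRv]
9. q, v   [~->-rule on 8]
10. ~p, v   [~->-rule on 8]
11. q -> p, w   [<>-rule on 7: fresh world w, vRw]
12. p, w   [->-rule on 11 (branches; this branch)]
Accessibility: uRu, uRv, vRv, vRw, wRw
The negation has an open branch (countermodel exists).

No, not valid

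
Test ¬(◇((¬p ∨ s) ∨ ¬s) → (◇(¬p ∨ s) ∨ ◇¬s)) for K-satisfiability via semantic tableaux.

1. ¬(◇((¬p ∨ s) ∨ ¬s) → (◇(¬p ∨ s) ∨ ◇¬s)), w0
2. ◇((¬p ∨ s) ∨ ¬s), w0
3. ¬(◇(¬p ∨ s) ∨ ◇¬s), w0
4. ¬◇(¬p ∨ s), w0
5. ¬◇¬s, w0
6. (¬p ∨ s) ∨ ¬s, w1
7. ¬(¬p ∨ s), w1
8. p, w1
9. ¬s, w1
10. s, w1
Accessibility: w0Rw1
Branch closes: s and ¬s both at w1.
(One branch shown.) All branches close.

Unsatisfiable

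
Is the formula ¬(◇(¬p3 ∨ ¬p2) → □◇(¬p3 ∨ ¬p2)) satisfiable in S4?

Yes, satisfiable

1. ¬(◇(¬p3 ∨ ¬p2) → □◇(¬p3 ∨ ¬p2)), u
2. ◇(¬p3 ∨ ¬p2), u
3. ¬□◇(¬p3 ∨ ¬p2), u
4. ¬p3 ∨ ¬p2, v
5. ¬p2, v
6. ¬◇(¬p3 ∨ ¬p2), w
7. ¬(¬p3 ∨ ¬p2), w
8. p3, w
9. p2, w
Accessibility: uRu, uRv, uRw, vRv, wRw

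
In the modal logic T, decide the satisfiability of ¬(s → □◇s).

Satisfiable (open branch found)

1. ¬(s → □◇s), u
2. s, u   [¬→-rule on 1]
3. ¬□◇s, u   [¬→-rule on 1]
4. ¬◇s, v   [¬□-rule on 3: fresh world v, uRv]
5. ¬s, v   [¬◇-rule on 4 via vRv]
Accessibility: uRu, uRv, vRv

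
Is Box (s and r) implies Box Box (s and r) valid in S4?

Yes, valid

Tableau for the negation not (Box (s and r) implies Box Box (s and r)):
1. not (Box (s and r) implies Box Box (s and r)), w0
2. Box (s and r), w0   [neg-implies-rule on 1]
3. not Box Box (s and r), w0   [neg-implies-rule on 1]
4. s and r, w0   [Box-rule on 2 via w0Rw0]
5. s, w0   [and-rule on 4]
6. r, w0   [and-rule on 4]
7. not Box (s and r), w1   [neg-Box-rule on 3: fresh world w1, w0Rw1]
8. s and r, w1   [Box-rule on 2 via w0Rw1]
9. s, w1   [and-rule on 8]
10. r, w1   [and-rule on 8]
11. not (s and r), w2   [neg-Box-rule on 7: fresh world w2, w1Rw2]
12. s and r, w2   [Box-rule on 2 via w0Rw2]
13. s, w2   [and-rule on 12]
14. r, w2   [and-rule on 12]
15. not r, w2   [neg-and-rule on 11 (branches; this branch)]
Accessibility: w0Rw0, w0Rw1, w0Rw2, w1Rw1, w1Rw2, w2Rw2
Branch closes: r and not r both at w2.
Every branch of the negation's tableau closes; the branch above is one of them.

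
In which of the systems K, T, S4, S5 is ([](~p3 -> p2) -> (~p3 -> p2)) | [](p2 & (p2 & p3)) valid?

T, S4, S5

T-tableau for the negation ~(([](~p3 -> p2) -> (~p3 -> p2)) | [](p2 & (p2 & p3))):
1. ~(([](~p3 -> p2) -> (~p3 -> p2)) | [](p2 & (p2 & p3))), u
2. ~([](~p3 -> p2) -> (~p3 -> p2)), u
3. ~[](p2 & (p2 & p3)), u
4. [](~p3 -> p2), u
5. ~(~p3 -> p2), u
6. ~p3, u
7. ~p2, u
8. ~p3 -> p2, u
9. p2, u
Accessibility: uRu
Branch closes: p2 and ~p2 both at u.
Every branch closes (one shown): valid in T, hence also in S4, S5 (every theorem of T is a theorem of S4 and S5).
K-tableau for the negation ~(([](~p3 -> p2) -> (~p3 -> p2)) | [](p2 & (p2 & p3))):
1. ~(([](~p3 -> p2) -> (~p3 -> p2)) | [](p2 & (p2 & p3))), u
2. ~([](~p3 -> p2) -> (~p3 -> p2)), u
3. ~[](p2 & (p2 & p3)), u
4. [](~p3 -> p2), u
5. ~(~p3 -> p2), u
6. ~p3, u
7. ~p2, u
8. ~(p2 & (p2 & p3)), v
9. ~p3 -> p2, v
10. ~(p2 & p3), v
11. p2, v
12. ~p3, v
Accessibility: uRv
Complete open branch: countermodel on a K-frame, so not valid in K.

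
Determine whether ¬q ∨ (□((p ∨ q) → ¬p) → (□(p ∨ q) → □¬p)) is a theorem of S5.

Yes, valid

Tableau for the negation ¬(¬q ∨ (□((p ∨ q) → ¬p) → (□(p ∨ q) → □¬p))):
1. ¬(¬q ∨ (□((p ∨ q) → ¬p) → (□(p ∨ q) → □¬p))), u
2. q, u
3. ¬(□((p ∨ q) → ¬p) → (□(p ∨ q) → □¬p)), u
4. □((p ∨ q) → ¬p), u
5. ¬(□(p ∨ q) → □¬p), u
6. □(p ∨ q), u
7. ¬□¬p, u
8. (p ∨ q) → ¬p, u
9. p ∨ q, u
10. ¬p, u
11. p, v
12. (p ∨ q) → ¬p, v
13. p ∨ q, v
14. ¬(p ∨ q), v
15. ¬p, v
16. ¬q, v
Accessibility: uRu, uRv, vRu, vRv
Branch closes: p and ¬p both at v.
Every branch of the negation's tableau closes; the branch above is one of them.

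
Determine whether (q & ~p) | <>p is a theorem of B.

Tableau for the negation ~((q & ~p) | <>p):
1. ~((q & ~p) | <>p), u
2. ~(q & ~p), u   [~|-rule on 1]
3. ~<>p, u   [~|-rule on 1]
4. ~p, u   [~<>-rule on 3 via uRu]
5. ~q, u   [~&-rule on 2 (branches; this branch)]
Accessibility: uRu
The negation has an open branch (countermodel exists).

Invalid (countermodel exists)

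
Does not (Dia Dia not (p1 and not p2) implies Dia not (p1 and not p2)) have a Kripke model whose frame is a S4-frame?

1. not (Dia Dia not (p1 and not p2) implies Dia not (p1 and not p2)), 0
2. Dia Dia not (p1 and not p2), 0
3. not Dia not (p1 and not p2), 0
4. p1 and not p2, 0
5. p1, 0
6. not p2, 0
7. Dia not (p1 and not p2), 1
8. p1 and not p2, 1
9. p1, 1
10. not p2, 1
11. not (p1 and not p2), 2
12. p1 and not p2, 2
13. p1, 2
14. not p2, 2
15. p2, 2
Accessibility: 0R0, 0R1, 0R2, 1R1, 1R2, 2R2
Branch closes: p2 and not p2 both at 2.
(One branch shown.) All branches close.

No, unsatisfiable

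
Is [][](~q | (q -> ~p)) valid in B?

Tableau for the negation ~[][](~q | (q -> ~p)):
1. ~[][](~q | (q -> ~p)), u
2. ~[](~q | (q -> ~p)), v
3. ~(~q | (q -> ~p)), w
4. q, w
5. ~(q -> ~p), w
6. p, w
Accessibility: uRu, uRv, vRu, vRv, vRw, wRv, wRw
The negation has an open branch (countermodel exists).

Invalid (countermodel exists)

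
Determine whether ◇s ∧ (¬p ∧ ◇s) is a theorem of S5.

Invalid (countermodel exists)

Tableau for the negation ¬(◇s ∧ (¬p ∧ ◇s)):
1. ¬(◇s ∧ (¬p ∧ ◇s)), w0
2. ¬(¬p ∧ ◇s), w0
3. ¬◇s, w0
4. ¬s, w0
Accessibility: w0Rw0
The negation has an open branch (countermodel exists).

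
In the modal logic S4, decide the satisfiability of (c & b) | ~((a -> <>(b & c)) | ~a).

1. (c & b) | ~((a -> <>(b & c)) | ~a), u
2. ~((a -> <>(b & c)) | ~a), u
3. ~(a -> <>(b & c)), u
4. a, u
5. ~<>(b & c), u
6. ~(b & c), u
7. ~c, u
Accessibility: uRu

Satisfiable (open branch found)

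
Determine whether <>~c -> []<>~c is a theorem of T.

Not valid

Tableau for the negation ~(<>~c -> []<>~c):
1. ~(<>~c -> []<>~c), u
2. <>~c, u
3. ~[]<>~c, u
4. ~c, v
5. ~<>~c, w
6. c, w
Accessibility: uRu, uRv, uRw, vRv, wRw
The negation has an open branch (countermodel exists).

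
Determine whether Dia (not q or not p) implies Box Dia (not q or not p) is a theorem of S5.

Valid

Tableau for the negation not (Dia (not q or not p) implies Box Dia (not q or not p)):
1. not (Dia (not q or not p) implies Box Dia (not q or not p)), w0
2. Dia (not q or not p), w0
3. not Box Dia (not q or not p), w0
4. not q or not p, w1
5. not p, w1
6. not Dia (not q or not p), w2
7. not (not q or not p), w0
8. q, w0
9. p, w0
10. not (not q or not p), w1
11. q, w1
12. p, w1
Accessibility: w0Rw0, w0Rw1, w0Rw2, w1Rw0, w1Rw1, w1Rw2, w2Rw0, w2Rw1, w2Rw2
Branch closes: p and not p both at w1.
Every branch of the negation's tableau closes; the branch above is one of them.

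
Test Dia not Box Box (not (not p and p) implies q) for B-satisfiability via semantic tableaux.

Satisfiable (open branch found)

1. Dia not Box Box (not (not p and p) implies q), u
2. not Box Box (not (not p and p) implies q), v
3. not Box (not (not p and p) implies q), w
4. not (not (not p and p) implies q), x
5. not (not p and p), x
6. not q, x
7. not p, x
Accessibility: uRu, uRv, vRu, vRv, vRw, wRv, wRw, wRx, xRw, xRx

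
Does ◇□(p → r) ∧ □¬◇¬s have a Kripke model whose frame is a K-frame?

Satisfiable (open branch found)

1. ◇□(p → r) ∧ □¬◇¬s, u
2. ◇□(p → r), u
3. □¬◇¬s, u
4. □(p → r), v
5. ¬◇¬s, v
Accessibility: uRv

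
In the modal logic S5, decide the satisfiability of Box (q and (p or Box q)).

Satisfiable

1. Box (q and (p or Box q)), 0
2. q and (p or Box q), 0   [Box-rule on 1 via 0R0]
3. q, 0   [and-rule on 2]
4. p or Box q, 0   [and-rule on 2]
5. Box q, 0   [or-rule on 4 (branches; this branch)]
Accessibility: 0R0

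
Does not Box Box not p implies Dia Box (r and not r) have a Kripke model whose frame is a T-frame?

1. not Box Box not p implies Dia Box (r and not r), w0
2. Box Box not p, w0
3. Box not p, w0
4. not p, w0
Accessibility: w0Rw0

Satisfiable (open branch found)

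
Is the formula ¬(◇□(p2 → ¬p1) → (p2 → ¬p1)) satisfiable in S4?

Satisfiable (open branch found)

1. ¬(◇□(p2 → ¬p1) → (p2 → ¬p1)), 0
2. ◇□(p2 → ¬p1), 0   [¬→-rule on 1]
3. ¬(p2 → ¬p1), 0   [¬→-rule on 1]
4. p2, 0   [¬→-rule on 3]
5. p1, 0   [¬→-rule on 3]
6. □(p2 → ¬p1), 1   [◇-rule on 2: fresh world 1, 0R1]
7. p2 → ¬p1, 1   [□-rule on 6 via 1R1]
8. ¬p1, 1   [→-rule on 7 (branches; this branch)]
Accessibility: 0R0, 0R1, 1R1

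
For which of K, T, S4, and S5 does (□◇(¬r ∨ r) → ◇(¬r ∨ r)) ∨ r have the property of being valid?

K-tableau for the negation ¬((□◇(¬r ∨ r) → ◇(¬r ∨ r)) ∨ r):
1. ¬((□◇(¬r ∨ r) → ◇(¬r ∨ r)) ∨ r), w0
2. ¬(□◇(¬r ∨ r) → ◇(¬r ∨ r)), w0
3. ¬r, w0
4. □◇(¬r ∨ r), w0
5. ¬◇(¬r ∨ r), w0
Complete open branch: countermodel on a K-frame, so not valid in K.
T-tableau for the negation ¬((□◇(¬r ∨ r) → ◇(¬r ∨ r)) ∨ r):
1. ¬((□◇(¬r ∨ r) → ◇(¬r ∨ r)) ∨ r), w0
2. ¬(□◇(¬r ∨ r) → ◇(¬r ∨ r)), w0
3. ¬r, w0
4. □◇(¬r ∨ r), w0
5. ¬◇(¬r ∨ r), w0
6. ◇(¬r ∨ r), w0
7. ¬(¬r ∨ r), w0
8. r, w0
Accessibility: w0Rw0
Branch closes: r and ¬r both at w0.
Every branch closes (one shown): valid in T, hence also in S4, S5 (every theorem of T is a theorem of S4 and S5).

T, S4, S5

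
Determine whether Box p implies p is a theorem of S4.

Tableau for the negation not (Box p implies p):
1. not (Box p implies p), u
2. Box p, u
3. not p, u
4. p, u
Accessibility: uRu
Branch closes: p and not p both at u.
All branches of the negation close; one closing branch shown above.

Valid in S4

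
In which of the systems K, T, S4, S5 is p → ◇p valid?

T-tableau for the negation ¬(p → ◇p):
1. ¬(p → ◇p), w0
2. p, w0
3. ¬◇p, w0
4. ¬p, w0
Accessibility: w0Rw0
Branch closes: p and ¬p both at w0.
Every branch closes (one shown): valid in T, hence also in S4, S5 (every theorem of T is a theorem of S4 and S5).
K-tableau for the negation ¬(p → ◇p):
1. ¬(p → ◇p), w0
2. p, w0
3. ¬◇p, w0
Complete open branch: countermodel on a K-frame, so not valid in K.

T, S4, S5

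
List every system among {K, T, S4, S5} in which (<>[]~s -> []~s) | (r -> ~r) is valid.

S5

S4-tableau for the negation ~((<>[]~s -> []~s) | (r -> ~r)):
1. ~((<>[]~s -> []~s) | (r -> ~r)), w0
2. ~(<>[]~s -> []~s), w0
3. ~(r -> ~r), w0
4. <>[]~s, w0
5. ~[]~s, w0
6. r, w0
7. []~s, w1
8. ~s, w1
9. s, w2
Accessibility: w0Rw0, w0Rw1, w0Rw2, w1Rw1, w2Rw2
Complete open branch: countermodel on an S4-frame, so not valid in S4, nor in K, T (the same frame is also a K-frame and a T-frame).
S5-tableau for the negation ~((<>[]~s -> []~s) | (r -> ~r)):
1. ~((<>[]~s -> []~s) | (r -> ~r)), w0
2. ~(<>[]~s -> []~s), w0
3. ~(r -> ~r), w0
4. <>[]~s, w0
5. ~[]~s, w0
6. r, w0
7. []~s, w1
8. ~s, w0
9. ~s, w1
10. s, w2
11. ~s, w2
Accessibility: w0Rw0, w0Rw1, w0Rw2, w1Rw0, w1Rw1, w1Rw2, w2Rw0, w2Rw1, w2Rw2
Branch closes: s and ~s both at w2.
Every branch closes (one shown): valid in S5.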